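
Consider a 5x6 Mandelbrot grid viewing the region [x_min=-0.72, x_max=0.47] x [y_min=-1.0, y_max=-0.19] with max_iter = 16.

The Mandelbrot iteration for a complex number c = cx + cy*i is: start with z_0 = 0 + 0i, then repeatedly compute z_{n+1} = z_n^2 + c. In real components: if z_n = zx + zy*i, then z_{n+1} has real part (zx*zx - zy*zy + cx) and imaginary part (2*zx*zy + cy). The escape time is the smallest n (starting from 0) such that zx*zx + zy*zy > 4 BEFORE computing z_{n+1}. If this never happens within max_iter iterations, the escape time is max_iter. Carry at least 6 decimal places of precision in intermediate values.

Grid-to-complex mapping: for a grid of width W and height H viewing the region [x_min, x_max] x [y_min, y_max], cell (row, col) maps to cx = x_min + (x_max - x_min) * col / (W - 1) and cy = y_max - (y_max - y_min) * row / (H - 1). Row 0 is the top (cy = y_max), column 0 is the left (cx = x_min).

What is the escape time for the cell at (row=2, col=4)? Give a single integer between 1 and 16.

Answer: 5

Derivation:
z_0 = 0 + 0i, c = 0.4700 + -0.5140i
Iter 1: z = 0.4700 + -0.5140i, |z|^2 = 0.4851
Iter 2: z = 0.4267 + -0.9972i, |z|^2 = 1.1764
Iter 3: z = -0.3423 + -1.3650i, |z|^2 = 1.9803
Iter 4: z = -1.2760 + 0.4203i, |z|^2 = 1.8050
Iter 5: z = 1.9216 + -1.5867i, |z|^2 = 6.2103
Escaped at iteration 5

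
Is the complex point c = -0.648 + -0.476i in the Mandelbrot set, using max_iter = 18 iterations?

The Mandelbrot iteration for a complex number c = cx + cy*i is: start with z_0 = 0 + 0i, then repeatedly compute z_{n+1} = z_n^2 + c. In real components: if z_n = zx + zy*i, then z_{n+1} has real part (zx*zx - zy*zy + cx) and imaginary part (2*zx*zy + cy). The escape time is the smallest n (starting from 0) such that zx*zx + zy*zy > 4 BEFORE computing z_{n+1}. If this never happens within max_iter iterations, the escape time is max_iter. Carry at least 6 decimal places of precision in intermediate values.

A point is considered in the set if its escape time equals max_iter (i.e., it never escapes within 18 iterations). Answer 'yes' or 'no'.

Answer: yes

Derivation:
z_0 = 0 + 0i, c = -0.6480 + -0.4760i
Iter 1: z = -0.6480 + -0.4760i, |z|^2 = 0.6465
Iter 2: z = -0.4547 + 0.1409i, |z|^2 = 0.2266
Iter 3: z = -0.4611 + -0.6041i, |z|^2 = 0.5776
Iter 4: z = -0.8003 + 0.0812i, |z|^2 = 0.6471
Iter 5: z = -0.0141 + -0.6059i, |z|^2 = 0.3673
Iter 6: z = -1.0149 + -0.4590i, |z|^2 = 1.2407
Iter 7: z = 0.1714 + 0.4556i, |z|^2 = 0.2370
Iter 8: z = -0.8262 + -0.3198i, |z|^2 = 0.7849
Iter 9: z = -0.0677 + 0.0525i, |z|^2 = 0.0073
Iter 10: z = -0.6462 + -0.4831i, |z|^2 = 0.6509
Iter 11: z = -0.4638 + 0.1483i, |z|^2 = 0.2372
Iter 12: z = -0.4548 + -0.6136i, |z|^2 = 0.5834
Iter 13: z = -0.8176 + 0.0822i, |z|^2 = 0.6753
Iter 14: z = 0.0138 + -0.6104i, |z|^2 = 0.3728
Iter 15: z = -1.0204 + -0.4928i, |z|^2 = 1.2841
Iter 16: z = 0.1504 + 0.5297i, |z|^2 = 0.3032
Iter 17: z = -0.9060 + -0.3167i, |z|^2 = 0.9210
Did not escape in 18 iterations → in set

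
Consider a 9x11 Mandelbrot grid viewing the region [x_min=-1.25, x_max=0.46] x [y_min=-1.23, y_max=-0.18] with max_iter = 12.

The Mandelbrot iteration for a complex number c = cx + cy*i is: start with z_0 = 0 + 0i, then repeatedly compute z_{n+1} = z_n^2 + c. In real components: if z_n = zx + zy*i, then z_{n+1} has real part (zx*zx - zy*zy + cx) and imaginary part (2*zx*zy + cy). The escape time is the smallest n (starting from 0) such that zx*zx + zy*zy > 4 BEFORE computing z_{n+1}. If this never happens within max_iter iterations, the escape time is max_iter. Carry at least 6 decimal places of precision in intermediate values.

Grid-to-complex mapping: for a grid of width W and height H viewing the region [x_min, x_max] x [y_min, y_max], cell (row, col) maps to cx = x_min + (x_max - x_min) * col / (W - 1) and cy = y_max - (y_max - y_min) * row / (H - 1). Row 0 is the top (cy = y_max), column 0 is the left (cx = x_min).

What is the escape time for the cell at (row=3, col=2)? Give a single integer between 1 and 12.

z_0 = 0 + 0i, c = -0.8225 + -0.4950i
Iter 1: z = -0.8225 + -0.4950i, |z|^2 = 0.9215
Iter 2: z = -0.3910 + 0.3193i, |z|^2 = 0.2548
Iter 3: z = -0.7715 + -0.7447i, |z|^2 = 1.1498
Iter 4: z = -0.7818 + 0.6541i, |z|^2 = 1.0390
Iter 5: z = -0.6392 + -1.5177i, |z|^2 = 2.7121
Iter 6: z = -2.7175 + 1.4452i, |z|^2 = 9.4734
Escaped at iteration 6

Answer: 6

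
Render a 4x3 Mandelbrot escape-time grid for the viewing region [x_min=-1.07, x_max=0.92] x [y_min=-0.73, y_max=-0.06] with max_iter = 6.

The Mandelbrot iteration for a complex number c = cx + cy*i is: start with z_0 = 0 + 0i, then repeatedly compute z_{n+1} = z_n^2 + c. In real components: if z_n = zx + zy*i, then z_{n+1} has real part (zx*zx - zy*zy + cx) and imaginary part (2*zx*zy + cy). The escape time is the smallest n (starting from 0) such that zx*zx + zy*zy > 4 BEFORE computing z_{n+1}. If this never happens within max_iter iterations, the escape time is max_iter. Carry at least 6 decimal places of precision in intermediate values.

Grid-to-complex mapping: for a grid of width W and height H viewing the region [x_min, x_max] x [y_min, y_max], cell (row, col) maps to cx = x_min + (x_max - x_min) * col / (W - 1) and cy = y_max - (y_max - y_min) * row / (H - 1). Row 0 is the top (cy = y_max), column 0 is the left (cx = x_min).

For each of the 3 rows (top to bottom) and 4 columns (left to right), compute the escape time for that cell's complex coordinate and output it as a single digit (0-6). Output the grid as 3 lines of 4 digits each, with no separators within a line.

(row=0, col=0): c = -1.0700 + -0.0600i → escape time 6
(row=0, col=1): c = -0.4067 + -0.0600i → escape time 6
(row=0, col=2): c = 0.2567 + -0.0600i → escape time 6
(row=0, col=3): c = 0.9200 + -0.0600i → escape time 3
(row=1, col=0): c = -1.0700 + -0.3950i → escape time 6
(row=1, col=1): c = -0.4067 + -0.3950i → escape time 6
(row=1, col=2): c = 0.2567 + -0.3950i → escape time 6
(row=1, col=3): c = 0.9200 + -0.3950i → escape time 3
(row=2, col=0): c = -1.0700 + -0.7300i → escape time 3
(row=2, col=1): c = -0.4067 + -0.7300i → escape time 6
(row=2, col=2): c = 0.2567 + -0.7300i → escape time 6
(row=2, col=3): c = 0.9200 + -0.7300i → escape time 2

Answer: 6663
6663
3662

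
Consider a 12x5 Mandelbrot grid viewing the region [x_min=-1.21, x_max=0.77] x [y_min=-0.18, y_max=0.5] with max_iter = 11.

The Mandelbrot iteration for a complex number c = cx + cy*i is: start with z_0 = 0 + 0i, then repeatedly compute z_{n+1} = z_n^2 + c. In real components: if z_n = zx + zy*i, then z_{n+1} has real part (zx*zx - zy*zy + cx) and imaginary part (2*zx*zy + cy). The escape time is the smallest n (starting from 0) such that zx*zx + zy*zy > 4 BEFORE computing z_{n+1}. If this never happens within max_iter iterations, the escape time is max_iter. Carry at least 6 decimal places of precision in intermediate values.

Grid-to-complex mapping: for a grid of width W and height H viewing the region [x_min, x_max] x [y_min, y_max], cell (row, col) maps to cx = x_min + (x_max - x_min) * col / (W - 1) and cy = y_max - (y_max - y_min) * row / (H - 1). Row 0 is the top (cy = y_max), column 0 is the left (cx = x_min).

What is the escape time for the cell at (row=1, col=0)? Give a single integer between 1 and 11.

z_0 = 0 + 0i, c = -1.2100 + 0.3300i
Iter 1: z = -1.2100 + 0.3300i, |z|^2 = 1.5730
Iter 2: z = 0.1452 + -0.4686i, |z|^2 = 0.2407
Iter 3: z = -1.4085 + 0.1939i, |z|^2 = 2.0215
Iter 4: z = 0.7363 + -0.2163i, |z|^2 = 0.5889
Iter 5: z = -0.7147 + 0.0115i, |z|^2 = 0.5109
Iter 6: z = -0.6994 + 0.3135i, |z|^2 = 0.5874
Iter 7: z = -0.8192 + -0.1085i, |z|^2 = 0.6828
Iter 8: z = -0.5508 + 0.5078i, |z|^2 = 0.5612
Iter 9: z = -1.1645 + -0.2294i, |z|^2 = 1.4088
Iter 10: z = 0.0936 + 0.8642i, |z|^2 = 0.7556

Answer: 11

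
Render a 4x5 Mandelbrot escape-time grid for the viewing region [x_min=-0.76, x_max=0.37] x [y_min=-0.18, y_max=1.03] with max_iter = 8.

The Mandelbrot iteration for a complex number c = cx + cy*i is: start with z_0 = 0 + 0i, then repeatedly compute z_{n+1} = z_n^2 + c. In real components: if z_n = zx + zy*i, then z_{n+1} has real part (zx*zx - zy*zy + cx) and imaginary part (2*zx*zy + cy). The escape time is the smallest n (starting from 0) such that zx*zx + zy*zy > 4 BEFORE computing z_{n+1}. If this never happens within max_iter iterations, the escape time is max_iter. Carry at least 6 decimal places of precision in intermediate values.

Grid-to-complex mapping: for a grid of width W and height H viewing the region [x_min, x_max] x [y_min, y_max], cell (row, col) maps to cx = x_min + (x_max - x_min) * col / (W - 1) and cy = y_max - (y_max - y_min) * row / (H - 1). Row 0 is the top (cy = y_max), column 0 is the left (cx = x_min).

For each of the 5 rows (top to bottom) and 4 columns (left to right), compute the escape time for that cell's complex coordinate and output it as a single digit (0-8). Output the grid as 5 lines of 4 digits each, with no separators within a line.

Answer: 3483
4785
8888
8888
8888

Derivation:
(row=0, col=0): c = -0.7600 + 1.0300i → escape time 3
(row=0, col=1): c = -0.3833 + 1.0300i → escape time 4
(row=0, col=2): c = -0.0067 + 1.0300i → escape time 8
(row=0, col=3): c = 0.3700 + 1.0300i → escape time 3
(row=1, col=0): c = -0.7600 + 0.7275i → escape time 4
(row=1, col=1): c = -0.3833 + 0.7275i → escape time 7
(row=1, col=2): c = -0.0067 + 0.7275i → escape time 8
(row=1, col=3): c = 0.3700 + 0.7275i → escape time 5
(row=2, col=0): c = -0.7600 + 0.4250i → escape time 8
(row=2, col=1): c = -0.3833 + 0.4250i → escape time 8
(row=2, col=2): c = -0.0067 + 0.4250i → escape time 8
(row=2, col=3): c = 0.3700 + 0.4250i → escape time 8
(row=3, col=0): c = -0.7600 + 0.1225i → escape time 8
(row=3, col=1): c = -0.3833 + 0.1225i → escape time 8
(row=3, col=2): c = -0.0067 + 0.1225i → escape time 8
(row=3, col=3): c = 0.3700 + 0.1225i → escape time 8
(row=4, col=0): c = -0.7600 + -0.1800i → escape time 8
(row=4, col=1): c = -0.3833 + -0.1800i → escape time 8
(row=4, col=2): c = -0.0067 + -0.1800i → escape time 8
(row=4, col=3): c = 0.3700 + -0.1800i → escape time 8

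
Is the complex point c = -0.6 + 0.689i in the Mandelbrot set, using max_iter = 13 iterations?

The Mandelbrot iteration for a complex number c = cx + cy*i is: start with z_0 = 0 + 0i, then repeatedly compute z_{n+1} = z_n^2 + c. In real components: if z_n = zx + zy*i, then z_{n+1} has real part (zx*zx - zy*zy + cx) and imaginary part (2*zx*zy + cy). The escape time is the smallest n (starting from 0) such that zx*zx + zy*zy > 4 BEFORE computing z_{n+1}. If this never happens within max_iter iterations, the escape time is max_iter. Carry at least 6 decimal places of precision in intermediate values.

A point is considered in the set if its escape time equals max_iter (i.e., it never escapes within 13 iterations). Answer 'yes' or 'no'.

Answer: yes

Derivation:
z_0 = 0 + 0i, c = -0.6000 + 0.6890i
Iter 1: z = -0.6000 + 0.6890i, |z|^2 = 0.8347
Iter 2: z = -0.7147 + -0.1378i, |z|^2 = 0.5298
Iter 3: z = -0.1082 + 0.8860i, |z|^2 = 0.7967
Iter 4: z = -1.3733 + 0.4973i, |z|^2 = 2.1332
Iter 5: z = 1.0385 + -0.6770i, |z|^2 = 1.5367
Iter 6: z = 0.0202 + -0.7170i, |z|^2 = 0.5145
Iter 7: z = -1.1137 + 0.6601i, |z|^2 = 1.6760
Iter 8: z = 0.2046 + -0.7812i, |z|^2 = 0.6521
Iter 9: z = -1.1684 + 0.3693i, |z|^2 = 1.5015
Iter 10: z = 0.6288 + -0.1739i, |z|^2 = 0.4256
Iter 11: z = -0.2349 + 0.4704i, |z|^2 = 0.2764
Iter 12: z = -0.7661 + 0.4680i, |z|^2 = 0.8059
Did not escape in 13 iterations → in set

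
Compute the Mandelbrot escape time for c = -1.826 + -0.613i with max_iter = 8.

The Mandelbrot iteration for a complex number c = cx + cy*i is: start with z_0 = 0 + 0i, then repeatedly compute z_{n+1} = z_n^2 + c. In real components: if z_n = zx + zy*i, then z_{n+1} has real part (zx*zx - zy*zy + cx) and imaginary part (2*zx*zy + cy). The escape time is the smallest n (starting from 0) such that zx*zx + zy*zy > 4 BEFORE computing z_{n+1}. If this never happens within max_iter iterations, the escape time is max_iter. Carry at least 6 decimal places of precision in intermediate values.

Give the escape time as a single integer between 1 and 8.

z_0 = 0 + 0i, c = -1.8260 + -0.6130i
Iter 1: z = -1.8260 + -0.6130i, |z|^2 = 3.7100
Iter 2: z = 1.1325 + 1.6257i, |z|^2 = 3.9254
Iter 3: z = -3.1863 + 3.0692i, |z|^2 = 19.5721
Escaped at iteration 3

Answer: 3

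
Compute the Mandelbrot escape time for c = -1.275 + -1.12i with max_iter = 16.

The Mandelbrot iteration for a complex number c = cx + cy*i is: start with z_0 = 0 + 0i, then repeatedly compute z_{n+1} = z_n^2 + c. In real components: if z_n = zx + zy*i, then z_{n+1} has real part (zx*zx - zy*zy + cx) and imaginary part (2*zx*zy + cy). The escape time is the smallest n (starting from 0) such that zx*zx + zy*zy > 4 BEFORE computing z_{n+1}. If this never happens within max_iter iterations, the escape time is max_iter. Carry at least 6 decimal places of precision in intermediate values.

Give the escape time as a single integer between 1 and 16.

z_0 = 0 + 0i, c = -1.2750 + -1.1200i
Iter 1: z = -1.2750 + -1.1200i, |z|^2 = 2.8800
Iter 2: z = -0.9038 + 1.7360i, |z|^2 = 3.8305
Iter 3: z = -3.4719 + -4.2579i, |z|^2 = 30.1838
Escaped at iteration 3

Answer: 3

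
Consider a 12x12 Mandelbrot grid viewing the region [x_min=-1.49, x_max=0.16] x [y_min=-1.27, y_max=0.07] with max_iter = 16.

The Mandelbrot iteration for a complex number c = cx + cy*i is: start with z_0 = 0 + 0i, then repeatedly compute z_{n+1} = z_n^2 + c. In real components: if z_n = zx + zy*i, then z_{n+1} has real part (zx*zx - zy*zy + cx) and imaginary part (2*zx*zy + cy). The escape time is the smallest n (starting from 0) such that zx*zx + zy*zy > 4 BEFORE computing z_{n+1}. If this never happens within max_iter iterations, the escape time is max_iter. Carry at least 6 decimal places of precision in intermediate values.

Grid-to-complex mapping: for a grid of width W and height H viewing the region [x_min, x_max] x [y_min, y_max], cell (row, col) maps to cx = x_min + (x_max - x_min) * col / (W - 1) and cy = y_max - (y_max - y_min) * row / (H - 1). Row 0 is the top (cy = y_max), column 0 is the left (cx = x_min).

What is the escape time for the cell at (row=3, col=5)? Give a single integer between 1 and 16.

Answer: 13

Derivation:
z_0 = 0 + 0i, c = -0.7400 + -0.2955i
Iter 1: z = -0.7400 + -0.2955i, |z|^2 = 0.6349
Iter 2: z = -0.2797 + 0.1418i, |z|^2 = 0.0983
Iter 3: z = -0.6819 + -0.3748i, |z|^2 = 0.6054
Iter 4: z = -0.4155 + 0.2157i, |z|^2 = 0.2192
Iter 5: z = -0.6139 + -0.4747i, |z|^2 = 0.6022
Iter 6: z = -0.5885 + 0.2873i, |z|^2 = 0.4289
Iter 7: z = -0.4763 + -0.6336i, |z|^2 = 0.6283
Iter 8: z = -0.9147 + 0.3081i, |z|^2 = 0.9315
Iter 9: z = 0.0017 + -0.8590i, |z|^2 = 0.7379
Iter 10: z = -1.4779 + -0.2984i, |z|^2 = 2.2732
Iter 11: z = 1.3552 + 0.5864i, |z|^2 = 2.1804
Iter 12: z = 0.7526 + 1.2939i, |z|^2 = 2.2407
Iter 13: z = -1.8479 + 1.6521i, |z|^2 = 6.1444
Escaped at iteration 13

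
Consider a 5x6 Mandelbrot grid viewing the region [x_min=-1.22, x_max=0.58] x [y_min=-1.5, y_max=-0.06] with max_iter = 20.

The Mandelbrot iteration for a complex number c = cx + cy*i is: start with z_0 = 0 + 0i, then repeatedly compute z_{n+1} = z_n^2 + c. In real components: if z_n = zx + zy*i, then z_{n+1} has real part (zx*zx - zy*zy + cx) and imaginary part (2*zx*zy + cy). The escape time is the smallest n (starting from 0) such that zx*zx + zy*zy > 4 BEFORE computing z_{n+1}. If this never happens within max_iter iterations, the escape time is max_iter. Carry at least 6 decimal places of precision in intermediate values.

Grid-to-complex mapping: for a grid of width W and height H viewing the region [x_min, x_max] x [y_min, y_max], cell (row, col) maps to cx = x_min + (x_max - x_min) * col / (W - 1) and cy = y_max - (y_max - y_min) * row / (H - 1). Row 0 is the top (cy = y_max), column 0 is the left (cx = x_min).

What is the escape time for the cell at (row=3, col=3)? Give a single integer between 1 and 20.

Answer: 5

Derivation:
z_0 = 0 + 0i, c = 0.1300 + -0.9240i
Iter 1: z = 0.1300 + -0.9240i, |z|^2 = 0.8707
Iter 2: z = -0.7069 + -1.1642i, |z|^2 = 1.8551
Iter 3: z = -0.7258 + 0.7219i, |z|^2 = 1.0480
Iter 4: z = 0.1356 + -1.9720i, |z|^2 = 3.9070
Iter 5: z = -3.7402 + -1.4586i, |z|^2 = 16.1167
Escaped at iteration 5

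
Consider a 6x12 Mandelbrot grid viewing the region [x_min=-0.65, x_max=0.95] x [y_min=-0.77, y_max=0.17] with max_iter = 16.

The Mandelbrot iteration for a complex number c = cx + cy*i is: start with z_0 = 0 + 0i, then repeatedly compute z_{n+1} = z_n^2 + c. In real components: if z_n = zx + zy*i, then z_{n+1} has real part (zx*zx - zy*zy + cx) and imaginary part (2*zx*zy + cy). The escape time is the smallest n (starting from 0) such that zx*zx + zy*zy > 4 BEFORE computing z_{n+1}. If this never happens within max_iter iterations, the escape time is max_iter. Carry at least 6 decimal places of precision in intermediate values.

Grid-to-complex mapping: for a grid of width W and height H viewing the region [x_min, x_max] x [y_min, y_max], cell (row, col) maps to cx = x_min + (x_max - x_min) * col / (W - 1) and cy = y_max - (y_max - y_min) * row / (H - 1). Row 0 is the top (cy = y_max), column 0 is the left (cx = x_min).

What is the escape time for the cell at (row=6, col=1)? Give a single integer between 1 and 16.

Answer: 16

Derivation:
z_0 = 0 + 0i, c = -0.3300 + -0.3427i
Iter 1: z = -0.3300 + -0.3427i, |z|^2 = 0.2264
Iter 2: z = -0.3386 + -0.1165i, |z|^2 = 0.1282
Iter 3: z = -0.2290 + -0.2638i, |z|^2 = 0.1220
Iter 4: z = -0.3472 + -0.2219i, |z|^2 = 0.1698
Iter 5: z = -0.2587 + -0.1886i, |z|^2 = 0.1025
Iter 6: z = -0.2987 + -0.2451i, |z|^2 = 0.1493
Iter 7: z = -0.3009 + -0.1963i, |z|^2 = 0.1291
Iter 8: z = -0.2780 + -0.2246i, |z|^2 = 0.1277
Iter 9: z = -0.3032 + -0.2179i, |z|^2 = 0.1394
Iter 10: z = -0.2856 + -0.2106i, |z|^2 = 0.1259
Iter 11: z = -0.2928 + -0.2224i, |z|^2 = 0.1352
Iter 12: z = -0.2937 + -0.2125i, |z|^2 = 0.1314
Iter 13: z = -0.2889 + -0.2179i, |z|^2 = 0.1309
Iter 14: z = -0.2940 + -0.2168i, |z|^2 = 0.1335
Iter 15: z = -0.2906 + -0.2152i, |z|^2 = 0.1307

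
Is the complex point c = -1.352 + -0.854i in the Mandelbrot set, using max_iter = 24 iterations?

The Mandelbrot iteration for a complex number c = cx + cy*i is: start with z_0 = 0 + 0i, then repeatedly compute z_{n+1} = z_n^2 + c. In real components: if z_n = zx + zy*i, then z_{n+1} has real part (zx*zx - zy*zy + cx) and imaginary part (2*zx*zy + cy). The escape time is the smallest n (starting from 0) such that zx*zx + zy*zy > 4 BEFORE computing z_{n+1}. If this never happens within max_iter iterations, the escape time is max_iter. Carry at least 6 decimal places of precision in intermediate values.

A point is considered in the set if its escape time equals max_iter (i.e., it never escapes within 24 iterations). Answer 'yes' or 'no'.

z_0 = 0 + 0i, c = -1.3520 + -0.8540i
Iter 1: z = -1.3520 + -0.8540i, |z|^2 = 2.5572
Iter 2: z = -0.2534 + 1.4552i, |z|^2 = 2.1819
Iter 3: z = -3.4054 + -1.5915i, |z|^2 = 14.1300
Escaped at iteration 3

Answer: no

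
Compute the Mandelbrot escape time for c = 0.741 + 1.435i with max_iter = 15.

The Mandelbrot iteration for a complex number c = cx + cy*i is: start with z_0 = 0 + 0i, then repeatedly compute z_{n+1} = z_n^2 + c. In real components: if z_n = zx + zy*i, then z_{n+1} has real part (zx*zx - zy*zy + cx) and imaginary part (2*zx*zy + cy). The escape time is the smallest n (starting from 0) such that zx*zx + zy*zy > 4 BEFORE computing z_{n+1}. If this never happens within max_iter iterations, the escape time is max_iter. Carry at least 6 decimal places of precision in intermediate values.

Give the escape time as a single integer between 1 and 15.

z_0 = 0 + 0i, c = 0.7410 + 1.4350i
Iter 1: z = 0.7410 + 1.4350i, |z|^2 = 2.6083
Iter 2: z = -0.7691 + 3.5617i, |z|^2 = 13.2771
Escaped at iteration 2

Answer: 2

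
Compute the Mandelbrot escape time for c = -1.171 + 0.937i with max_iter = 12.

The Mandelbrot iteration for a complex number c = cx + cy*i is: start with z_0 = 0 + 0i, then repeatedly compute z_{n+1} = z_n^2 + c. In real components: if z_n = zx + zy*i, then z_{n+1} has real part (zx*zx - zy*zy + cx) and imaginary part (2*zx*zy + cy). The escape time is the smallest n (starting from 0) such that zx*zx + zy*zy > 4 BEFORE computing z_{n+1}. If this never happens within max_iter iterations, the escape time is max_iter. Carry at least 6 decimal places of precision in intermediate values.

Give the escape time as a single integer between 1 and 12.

z_0 = 0 + 0i, c = -1.1710 + 0.9370i
Iter 1: z = -1.1710 + 0.9370i, |z|^2 = 2.2492
Iter 2: z = -0.6777 + -1.2575i, |z|^2 = 2.0405
Iter 3: z = -2.2929 + 2.6414i, |z|^2 = 12.2344
Escaped at iteration 3

Answer: 3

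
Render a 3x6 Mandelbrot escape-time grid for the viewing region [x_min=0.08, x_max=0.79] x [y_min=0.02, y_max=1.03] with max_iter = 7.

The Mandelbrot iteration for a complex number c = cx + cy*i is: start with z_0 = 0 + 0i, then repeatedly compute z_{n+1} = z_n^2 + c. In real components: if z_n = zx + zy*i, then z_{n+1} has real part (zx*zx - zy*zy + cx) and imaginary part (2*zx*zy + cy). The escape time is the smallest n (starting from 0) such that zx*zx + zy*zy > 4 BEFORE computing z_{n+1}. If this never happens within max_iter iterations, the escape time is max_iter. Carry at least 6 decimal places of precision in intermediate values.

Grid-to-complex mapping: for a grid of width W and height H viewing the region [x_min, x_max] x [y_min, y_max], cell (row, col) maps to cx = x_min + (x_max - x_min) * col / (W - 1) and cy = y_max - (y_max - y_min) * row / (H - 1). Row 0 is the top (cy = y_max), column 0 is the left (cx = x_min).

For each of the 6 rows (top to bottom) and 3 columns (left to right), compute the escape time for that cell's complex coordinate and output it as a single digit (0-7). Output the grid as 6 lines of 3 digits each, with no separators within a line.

Answer: 432
632
763
773
773
763

Derivation:
(row=0, col=0): c = 0.0800 + 1.0300i → escape time 4
(row=0, col=1): c = 0.4350 + 1.0300i → escape time 3
(row=0, col=2): c = 0.7900 + 1.0300i → escape time 2
(row=1, col=0): c = 0.0800 + 0.8280i → escape time 6
(row=1, col=1): c = 0.4350 + 0.8280i → escape time 3
(row=1, col=2): c = 0.7900 + 0.8280i → escape time 2
(row=2, col=0): c = 0.0800 + 0.6260i → escape time 7
(row=2, col=1): c = 0.4350 + 0.6260i → escape time 6
(row=2, col=2): c = 0.7900 + 0.6260i → escape time 3
(row=3, col=0): c = 0.0800 + 0.4240i → escape time 7
(row=3, col=1): c = 0.4350 + 0.4240i → escape time 7
(row=3, col=2): c = 0.7900 + 0.4240i → escape time 3
(row=4, col=0): c = 0.0800 + 0.2220i → escape time 7
(row=4, col=1): c = 0.4350 + 0.2220i → escape time 7
(row=4, col=2): c = 0.7900 + 0.2220i → escape time 3
(row=5, col=0): c = 0.0800 + 0.0200i → escape time 7
(row=5, col=1): c = 0.4350 + 0.0200i → escape time 6
(row=5, col=2): c = 0.7900 + 0.0200i → escape time 3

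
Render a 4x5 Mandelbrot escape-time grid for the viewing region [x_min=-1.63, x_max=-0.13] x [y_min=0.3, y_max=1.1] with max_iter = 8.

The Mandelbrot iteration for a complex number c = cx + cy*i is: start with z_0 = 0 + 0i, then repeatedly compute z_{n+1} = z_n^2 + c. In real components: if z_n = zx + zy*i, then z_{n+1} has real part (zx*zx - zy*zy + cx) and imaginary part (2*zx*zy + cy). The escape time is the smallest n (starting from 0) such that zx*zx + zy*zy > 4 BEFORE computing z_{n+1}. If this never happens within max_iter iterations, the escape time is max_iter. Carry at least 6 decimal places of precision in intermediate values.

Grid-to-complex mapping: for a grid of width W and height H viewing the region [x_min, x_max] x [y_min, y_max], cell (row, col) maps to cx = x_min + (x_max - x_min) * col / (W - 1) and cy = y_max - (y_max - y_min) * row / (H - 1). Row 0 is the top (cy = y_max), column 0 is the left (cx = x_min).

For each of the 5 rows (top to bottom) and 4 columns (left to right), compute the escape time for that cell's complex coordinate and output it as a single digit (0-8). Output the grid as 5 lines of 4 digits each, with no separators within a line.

Answer: 2336
2348
3378
3588
4888

Derivation:
(row=0, col=0): c = -1.6300 + 1.1000i → escape time 2
(row=0, col=1): c = -1.1300 + 1.1000i → escape time 3
(row=0, col=2): c = -0.6300 + 1.1000i → escape time 3
(row=0, col=3): c = -0.1300 + 1.1000i → escape time 6
(row=1, col=0): c = -1.6300 + 0.9000i → escape time 2
(row=1, col=1): c = -1.1300 + 0.9000i → escape time 3
(row=1, col=2): c = -0.6300 + 0.9000i → escape time 4
(row=1, col=3): c = -0.1300 + 0.9000i → escape time 8
(row=2, col=0): c = -1.6300 + 0.7000i → escape time 3
(row=2, col=1): c = -1.1300 + 0.7000i → escape time 3
(row=2, col=2): c = -0.6300 + 0.7000i → escape time 7
(row=2, col=3): c = -0.1300 + 0.7000i → escape time 8
(row=3, col=0): c = -1.6300 + 0.5000i → escape time 3
(row=3, col=1): c = -1.1300 + 0.5000i → escape time 5
(row=3, col=2): c = -0.6300 + 0.5000i → escape time 8
(row=3, col=3): c = -0.1300 + 0.5000i → escape time 8
(row=4, col=0): c = -1.6300 + 0.3000i → escape time 4
(row=4, col=1): c = -1.1300 + 0.3000i → escape time 8
(row=4, col=2): c = -0.6300 + 0.3000i → escape time 8
(row=4, col=3): c = -0.1300 + 0.3000i → escape time 8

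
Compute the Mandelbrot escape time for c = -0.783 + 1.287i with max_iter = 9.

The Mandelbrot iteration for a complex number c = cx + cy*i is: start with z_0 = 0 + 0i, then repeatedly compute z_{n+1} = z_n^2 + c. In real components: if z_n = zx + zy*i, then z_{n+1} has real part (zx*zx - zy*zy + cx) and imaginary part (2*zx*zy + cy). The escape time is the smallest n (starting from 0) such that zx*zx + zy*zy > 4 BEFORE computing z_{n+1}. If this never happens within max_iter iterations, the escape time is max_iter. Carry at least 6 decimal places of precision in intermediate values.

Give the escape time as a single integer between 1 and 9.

Answer: 3

Derivation:
z_0 = 0 + 0i, c = -0.7830 + 1.2870i
Iter 1: z = -0.7830 + 1.2870i, |z|^2 = 2.2695
Iter 2: z = -1.8263 + -0.7284i, |z|^2 = 3.8659
Iter 3: z = 2.0217 + 3.9477i, |z|^2 = 19.6713
Escaped at iteration 3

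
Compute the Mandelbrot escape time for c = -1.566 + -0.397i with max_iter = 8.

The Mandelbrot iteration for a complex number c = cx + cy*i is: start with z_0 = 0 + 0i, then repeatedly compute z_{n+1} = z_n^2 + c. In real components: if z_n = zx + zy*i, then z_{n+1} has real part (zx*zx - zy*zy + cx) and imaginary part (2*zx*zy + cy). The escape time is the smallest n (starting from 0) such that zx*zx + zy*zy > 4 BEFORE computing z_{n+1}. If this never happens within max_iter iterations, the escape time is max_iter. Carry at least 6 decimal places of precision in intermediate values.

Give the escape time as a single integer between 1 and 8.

z_0 = 0 + 0i, c = -1.5660 + -0.3970i
Iter 1: z = -1.5660 + -0.3970i, |z|^2 = 2.6100
Iter 2: z = 0.7287 + 0.8464i, |z|^2 = 1.2475
Iter 3: z = -1.7513 + 0.8366i, |z|^2 = 3.7671
Iter 4: z = 0.8012 + -3.3274i, |z|^2 = 11.7137
Escaped at iteration 4

Answer: 4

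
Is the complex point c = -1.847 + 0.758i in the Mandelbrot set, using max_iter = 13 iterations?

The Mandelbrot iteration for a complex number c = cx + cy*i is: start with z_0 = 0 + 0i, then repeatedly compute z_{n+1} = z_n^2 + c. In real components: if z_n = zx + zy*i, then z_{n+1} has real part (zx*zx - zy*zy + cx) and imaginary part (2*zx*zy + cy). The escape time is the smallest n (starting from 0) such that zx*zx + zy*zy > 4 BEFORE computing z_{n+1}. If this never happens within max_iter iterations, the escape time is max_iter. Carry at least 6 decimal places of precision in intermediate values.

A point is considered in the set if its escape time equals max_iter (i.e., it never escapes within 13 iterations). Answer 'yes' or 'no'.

z_0 = 0 + 0i, c = -1.8470 + 0.7580i
Iter 1: z = -1.8470 + 0.7580i, |z|^2 = 3.9860
Iter 2: z = 0.9898 + -2.0421i, |z|^2 = 5.1498
Escaped at iteration 2

Answer: no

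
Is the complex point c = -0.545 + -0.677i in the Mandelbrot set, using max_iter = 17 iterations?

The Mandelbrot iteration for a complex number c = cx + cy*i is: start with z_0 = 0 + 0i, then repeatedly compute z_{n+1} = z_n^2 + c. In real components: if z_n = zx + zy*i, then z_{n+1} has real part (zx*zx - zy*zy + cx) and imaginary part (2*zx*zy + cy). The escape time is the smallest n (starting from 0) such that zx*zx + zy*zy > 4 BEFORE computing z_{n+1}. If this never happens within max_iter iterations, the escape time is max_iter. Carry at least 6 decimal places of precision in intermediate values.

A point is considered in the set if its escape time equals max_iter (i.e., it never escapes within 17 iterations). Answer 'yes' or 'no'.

z_0 = 0 + 0i, c = -0.5450 + -0.6770i
Iter 1: z = -0.5450 + -0.6770i, |z|^2 = 0.7554
Iter 2: z = -0.7063 + 0.0609i, |z|^2 = 0.5026
Iter 3: z = -0.0498 + -0.7631i, |z|^2 = 0.5848
Iter 4: z = -1.1248 + -0.6009i, |z|^2 = 1.6263
Iter 5: z = 0.3590 + 0.6748i, |z|^2 = 0.5843
Iter 6: z = -0.8715 + -0.1924i, |z|^2 = 0.7965
Iter 7: z = 0.1775 + -0.3416i, |z|^2 = 0.1482
Iter 8: z = -0.6302 + -0.7983i, |z|^2 = 1.0344
Iter 9: z = -0.7850 + 0.3292i, |z|^2 = 0.7246
Iter 10: z = -0.0370 + -1.1938i, |z|^2 = 1.4265
Iter 11: z = -1.9688 + -0.5885i, |z|^2 = 4.2225
Escaped at iteration 11

Answer: no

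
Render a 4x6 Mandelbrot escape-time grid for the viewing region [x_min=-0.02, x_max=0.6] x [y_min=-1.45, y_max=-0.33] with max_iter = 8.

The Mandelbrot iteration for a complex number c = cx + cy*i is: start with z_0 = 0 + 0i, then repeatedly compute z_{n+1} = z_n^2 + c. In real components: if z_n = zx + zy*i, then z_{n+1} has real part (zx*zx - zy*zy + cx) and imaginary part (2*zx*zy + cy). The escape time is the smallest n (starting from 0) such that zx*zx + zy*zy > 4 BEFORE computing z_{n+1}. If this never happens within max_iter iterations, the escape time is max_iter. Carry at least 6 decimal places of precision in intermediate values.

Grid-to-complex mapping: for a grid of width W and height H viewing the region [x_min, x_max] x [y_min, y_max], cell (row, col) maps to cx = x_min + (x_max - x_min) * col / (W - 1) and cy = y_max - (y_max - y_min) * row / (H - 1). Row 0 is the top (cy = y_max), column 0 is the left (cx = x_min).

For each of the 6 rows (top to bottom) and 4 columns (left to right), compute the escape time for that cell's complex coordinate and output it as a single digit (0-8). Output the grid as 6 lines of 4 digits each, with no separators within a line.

(row=0, col=0): c = -0.0200 + -0.3300i → escape time 8
(row=0, col=1): c = 0.1867 + -0.3300i → escape time 8
(row=0, col=2): c = 0.3933 + -0.3300i → escape time 8
(row=0, col=3): c = 0.6000 + -0.3300i → escape time 4
(row=1, col=0): c = -0.0200 + -0.5540i → escape time 8
(row=1, col=1): c = 0.1867 + -0.5540i → escape time 8
(row=1, col=2): c = 0.3933 + -0.5540i → escape time 8
(row=1, col=3): c = 0.6000 + -0.5540i → escape time 3
(row=2, col=0): c = -0.0200 + -0.7780i → escape time 8
(row=2, col=1): c = 0.1867 + -0.7780i → escape time 5
(row=2, col=2): c = 0.3933 + -0.7780i → escape time 4
(row=2, col=3): c = 0.6000 + -0.7780i → escape time 3
(row=3, col=0): c = -0.0200 + -1.0020i → escape time 8
(row=3, col=1): c = 0.1867 + -1.0020i → escape time 4
(row=3, col=2): c = 0.3933 + -1.0020i → escape time 3
(row=3, col=3): c = 0.6000 + -1.0020i → escape time 2
(row=4, col=0): c = -0.0200 + -1.2260i → escape time 3
(row=4, col=1): c = 0.1867 + -1.2260i → escape time 2
(row=4, col=2): c = 0.3933 + -1.2260i → escape time 2
(row=4, col=3): c = 0.6000 + -1.2260i → escape time 2
(row=5, col=0): c = -0.0200 + -1.4500i → escape time 2
(row=5, col=1): c = 0.1867 + -1.4500i → escape time 2
(row=5, col=2): c = 0.3933 + -1.4500i → escape time 2
(row=5, col=3): c = 0.6000 + -1.4500i → escape time 2

Answer: 8884
8883
8543
8432
3222
2222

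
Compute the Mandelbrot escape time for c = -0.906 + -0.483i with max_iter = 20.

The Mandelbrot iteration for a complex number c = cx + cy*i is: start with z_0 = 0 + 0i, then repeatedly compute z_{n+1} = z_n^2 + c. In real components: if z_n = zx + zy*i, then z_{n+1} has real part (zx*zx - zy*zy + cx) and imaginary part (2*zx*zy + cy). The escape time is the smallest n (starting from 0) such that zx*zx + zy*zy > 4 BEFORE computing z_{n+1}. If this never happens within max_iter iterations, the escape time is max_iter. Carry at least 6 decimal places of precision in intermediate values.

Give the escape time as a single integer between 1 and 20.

Answer: 5

Derivation:
z_0 = 0 + 0i, c = -0.9060 + -0.4830i
Iter 1: z = -0.9060 + -0.4830i, |z|^2 = 1.0541
Iter 2: z = -0.3185 + 0.3922i, |z|^2 = 0.2552
Iter 3: z = -0.9584 + -0.7328i, |z|^2 = 1.4555
Iter 4: z = -0.5244 + 0.9216i, |z|^2 = 1.1244
Iter 5: z = -1.4803 + -1.4497i, |z|^2 = 4.2930
Escaped at iteration 5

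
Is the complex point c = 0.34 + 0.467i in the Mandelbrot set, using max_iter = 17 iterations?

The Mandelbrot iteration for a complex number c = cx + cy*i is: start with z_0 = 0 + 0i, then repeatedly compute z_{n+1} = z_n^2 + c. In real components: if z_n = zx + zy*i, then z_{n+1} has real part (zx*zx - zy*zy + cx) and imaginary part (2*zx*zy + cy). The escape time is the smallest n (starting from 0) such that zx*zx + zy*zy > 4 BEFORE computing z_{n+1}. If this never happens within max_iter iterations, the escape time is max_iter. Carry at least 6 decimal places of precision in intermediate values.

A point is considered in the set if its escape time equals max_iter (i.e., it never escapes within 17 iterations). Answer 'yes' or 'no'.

Answer: no

Derivation:
z_0 = 0 + 0i, c = 0.3400 + 0.4670i
Iter 1: z = 0.3400 + 0.4670i, |z|^2 = 0.3337
Iter 2: z = 0.2375 + 0.7846i, |z|^2 = 0.6719
Iter 3: z = -0.2191 + 0.8397i, |z|^2 = 0.7531
Iter 4: z = -0.3171 + 0.0990i, |z|^2 = 0.1103
Iter 5: z = 0.4307 + 0.4042i, |z|^2 = 0.3489
Iter 6: z = 0.3621 + 0.8152i, |z|^2 = 0.7957
Iter 7: z = -0.1934 + 1.0574i, |z|^2 = 1.1555
Iter 8: z = -0.7407 + 0.0579i, |z|^2 = 0.5520
Iter 9: z = 0.8853 + 0.3812i, |z|^2 = 0.9291
Iter 10: z = 0.9785 + 1.1419i, |z|^2 = 2.2614
Iter 11: z = -0.0065 + 2.7017i, |z|^2 = 7.2992
Escaped at iteration 11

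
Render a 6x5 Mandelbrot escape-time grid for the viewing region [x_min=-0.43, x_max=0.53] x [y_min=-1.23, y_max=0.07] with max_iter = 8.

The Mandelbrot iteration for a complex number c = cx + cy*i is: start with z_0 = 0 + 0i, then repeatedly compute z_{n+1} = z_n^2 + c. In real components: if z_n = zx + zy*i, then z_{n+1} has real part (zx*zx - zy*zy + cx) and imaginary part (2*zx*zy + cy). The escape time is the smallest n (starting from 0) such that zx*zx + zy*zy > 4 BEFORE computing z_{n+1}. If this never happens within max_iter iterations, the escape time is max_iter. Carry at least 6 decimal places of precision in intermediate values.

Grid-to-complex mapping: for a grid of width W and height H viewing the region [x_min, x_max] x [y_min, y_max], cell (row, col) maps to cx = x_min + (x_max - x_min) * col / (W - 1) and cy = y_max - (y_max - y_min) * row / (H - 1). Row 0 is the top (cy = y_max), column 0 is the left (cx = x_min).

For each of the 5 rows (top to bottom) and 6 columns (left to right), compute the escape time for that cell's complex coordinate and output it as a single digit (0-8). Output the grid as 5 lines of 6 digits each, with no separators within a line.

(row=0, col=0): c = -0.4300 + 0.0700i → escape time 8
(row=0, col=1): c = -0.2380 + 0.0700i → escape time 8
(row=0, col=2): c = -0.0460 + 0.0700i → escape time 8
(row=0, col=3): c = 0.1460 + 0.0700i → escape time 8
(row=0, col=4): c = 0.3380 + 0.0700i → escape time 8
(row=0, col=5): c = 0.5300 + 0.0700i → escape time 5
(row=1, col=0): c = -0.4300 + -0.2550i → escape time 8
(row=1, col=1): c = -0.2380 + -0.2550i → escape time 8
(row=1, col=2): c = -0.0460 + -0.2550i → escape time 8
(row=1, col=3): c = 0.1460 + -0.2550i → escape time 8
(row=1, col=4): c = 0.3380 + -0.2550i → escape time 8
(row=1, col=5): c = 0.5300 + -0.2550i → escape time 5
(row=2, col=0): c = -0.4300 + -0.5800i → escape time 8
(row=2, col=1): c = -0.2380 + -0.5800i → escape time 8
(row=2, col=2): c = -0.0460 + -0.5800i → escape time 8
(row=2, col=3): c = 0.1460 + -0.5800i → escape time 8
(row=2, col=4): c = 0.3380 + -0.5800i → escape time 8
(row=2, col=5): c = 0.5300 + -0.5800i → escape time 4
(row=3, col=0): c = -0.4300 + -0.9050i → escape time 5
(row=3, col=1): c = -0.2380 + -0.9050i → escape time 8
(row=3, col=2): c = -0.0460 + -0.9050i → escape time 8
(row=3, col=3): c = 0.1460 + -0.9050i → escape time 5
(row=3, col=4): c = 0.3380 + -0.9050i → escape time 4
(row=3, col=5): c = 0.5300 + -0.9050i → escape time 3
(row=4, col=0): c = -0.4300 + -1.2300i → escape time 3
(row=4, col=1): c = -0.2380 + -1.2300i → escape time 3
(row=4, col=2): c = -0.0460 + -1.2300i → escape time 3
(row=4, col=3): c = 0.1460 + -1.2300i → escape time 2
(row=4, col=4): c = 0.3380 + -1.2300i → escape time 2
(row=4, col=5): c = 0.5300 + -1.2300i → escape time 2

Answer: 888885
888885
888884
588543
333222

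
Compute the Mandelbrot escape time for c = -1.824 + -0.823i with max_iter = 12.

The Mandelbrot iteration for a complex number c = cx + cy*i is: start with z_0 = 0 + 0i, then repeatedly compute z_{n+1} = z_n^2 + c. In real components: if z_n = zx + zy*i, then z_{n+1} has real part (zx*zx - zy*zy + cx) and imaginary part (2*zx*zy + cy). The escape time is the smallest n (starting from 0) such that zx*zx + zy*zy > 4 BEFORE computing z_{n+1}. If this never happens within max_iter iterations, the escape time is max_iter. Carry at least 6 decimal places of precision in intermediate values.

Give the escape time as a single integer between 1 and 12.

z_0 = 0 + 0i, c = -1.8240 + -0.8230i
Iter 1: z = -1.8240 + -0.8230i, |z|^2 = 4.0043
Escaped at iteration 1

Answer: 1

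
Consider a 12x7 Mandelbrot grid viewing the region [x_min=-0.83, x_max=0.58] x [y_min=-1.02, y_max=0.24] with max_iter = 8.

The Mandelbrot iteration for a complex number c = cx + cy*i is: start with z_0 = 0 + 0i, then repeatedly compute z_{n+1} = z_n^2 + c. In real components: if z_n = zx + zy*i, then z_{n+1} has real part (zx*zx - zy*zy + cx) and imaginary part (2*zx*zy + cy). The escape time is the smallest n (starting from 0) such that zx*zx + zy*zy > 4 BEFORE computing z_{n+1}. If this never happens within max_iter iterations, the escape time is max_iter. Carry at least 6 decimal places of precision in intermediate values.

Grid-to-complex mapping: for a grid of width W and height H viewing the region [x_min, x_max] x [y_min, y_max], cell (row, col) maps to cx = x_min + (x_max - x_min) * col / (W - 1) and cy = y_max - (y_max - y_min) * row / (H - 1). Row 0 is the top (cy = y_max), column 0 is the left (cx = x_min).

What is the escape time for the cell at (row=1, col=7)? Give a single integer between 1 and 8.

z_0 = 0 + 0i, c = 0.0673 + 0.0300i
Iter 1: z = 0.0673 + 0.0300i, |z|^2 = 0.0054
Iter 2: z = 0.0709 + 0.0340i, |z|^2 = 0.0062
Iter 3: z = 0.0711 + 0.0348i, |z|^2 = 0.0063
Iter 4: z = 0.0711 + 0.0350i, |z|^2 = 0.0063
Iter 5: z = 0.0711 + 0.0350i, |z|^2 = 0.0063
Iter 6: z = 0.0711 + 0.0350i, |z|^2 = 0.0063
Iter 7: z = 0.0711 + 0.0350i, |z|^2 = 0.0063

Answer: 8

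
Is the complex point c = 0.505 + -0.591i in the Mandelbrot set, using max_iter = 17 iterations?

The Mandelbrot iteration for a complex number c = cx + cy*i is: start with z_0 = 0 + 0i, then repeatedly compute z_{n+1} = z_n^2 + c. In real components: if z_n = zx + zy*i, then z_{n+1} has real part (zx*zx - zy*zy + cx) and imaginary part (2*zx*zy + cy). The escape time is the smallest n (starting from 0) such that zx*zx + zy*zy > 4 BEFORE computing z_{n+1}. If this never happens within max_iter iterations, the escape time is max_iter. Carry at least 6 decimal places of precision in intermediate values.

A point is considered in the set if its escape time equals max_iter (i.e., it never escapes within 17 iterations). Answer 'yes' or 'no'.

Answer: no

Derivation:
z_0 = 0 + 0i, c = 0.5050 + -0.5910i
Iter 1: z = 0.5050 + -0.5910i, |z|^2 = 0.6043
Iter 2: z = 0.4107 + -1.1879i, |z|^2 = 1.5798
Iter 3: z = -0.7374 + -1.5669i, |z|^2 = 2.9988
Iter 4: z = -1.4062 + 1.7199i, |z|^2 = 4.9354
Escaped at iteration 4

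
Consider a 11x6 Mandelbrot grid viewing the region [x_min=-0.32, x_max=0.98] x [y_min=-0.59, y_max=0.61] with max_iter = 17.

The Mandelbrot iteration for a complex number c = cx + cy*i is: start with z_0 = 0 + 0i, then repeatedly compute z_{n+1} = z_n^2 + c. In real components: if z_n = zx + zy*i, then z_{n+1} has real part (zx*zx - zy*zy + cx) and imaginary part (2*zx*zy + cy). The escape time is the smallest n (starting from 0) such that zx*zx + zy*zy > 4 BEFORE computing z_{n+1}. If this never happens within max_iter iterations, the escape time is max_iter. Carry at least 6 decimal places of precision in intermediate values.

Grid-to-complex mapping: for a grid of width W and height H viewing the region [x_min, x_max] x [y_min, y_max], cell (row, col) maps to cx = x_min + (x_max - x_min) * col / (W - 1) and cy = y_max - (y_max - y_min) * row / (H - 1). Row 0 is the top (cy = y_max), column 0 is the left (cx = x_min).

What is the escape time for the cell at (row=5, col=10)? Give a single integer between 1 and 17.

Answer: 2

Derivation:
z_0 = 0 + 0i, c = 0.9800 + -0.5900i
Iter 1: z = 0.9800 + -0.5900i, |z|^2 = 1.3085
Iter 2: z = 1.5923 + -1.7464i, |z|^2 = 5.5853
Escaped at iteration 2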